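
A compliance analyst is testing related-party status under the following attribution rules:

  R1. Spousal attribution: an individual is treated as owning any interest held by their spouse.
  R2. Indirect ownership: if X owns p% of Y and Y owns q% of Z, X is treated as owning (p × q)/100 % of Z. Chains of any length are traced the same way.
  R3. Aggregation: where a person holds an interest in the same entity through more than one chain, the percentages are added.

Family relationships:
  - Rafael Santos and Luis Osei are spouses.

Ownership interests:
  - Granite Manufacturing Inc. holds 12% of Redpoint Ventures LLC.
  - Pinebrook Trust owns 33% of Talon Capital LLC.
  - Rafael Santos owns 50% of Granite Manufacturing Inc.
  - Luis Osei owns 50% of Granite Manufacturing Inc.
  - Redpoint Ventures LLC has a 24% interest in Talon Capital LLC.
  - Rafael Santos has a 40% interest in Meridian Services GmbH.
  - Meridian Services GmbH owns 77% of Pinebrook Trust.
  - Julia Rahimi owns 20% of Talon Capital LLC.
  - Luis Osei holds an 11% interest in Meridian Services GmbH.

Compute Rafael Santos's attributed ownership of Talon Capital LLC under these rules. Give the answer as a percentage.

By spousal attribution (R1), Rafael Santos is treated as also owning Luis Osei's interest in Granite Manufacturing Inc, giving 50% + 50% = 100%.
By spousal attribution (R1), Rafael Santos is treated as also owning Luis Osei's interest in Meridian Services GmbH, giving 40% + 11% = 51%.
Chain via Granite Manufacturing Inc. → Redpoint Ventures LLC (R2): 100% × 12% × 24% = 2.88% of Talon Capital LLC.
Chain via Meridian Services GmbH → Pinebrook Trust (R2): 51% × 77% × 33% = 12.9591% of Talon Capital LLC.
Aggregating (R3): 2.88% + 12.9591% = 15.8391%.

15.8391%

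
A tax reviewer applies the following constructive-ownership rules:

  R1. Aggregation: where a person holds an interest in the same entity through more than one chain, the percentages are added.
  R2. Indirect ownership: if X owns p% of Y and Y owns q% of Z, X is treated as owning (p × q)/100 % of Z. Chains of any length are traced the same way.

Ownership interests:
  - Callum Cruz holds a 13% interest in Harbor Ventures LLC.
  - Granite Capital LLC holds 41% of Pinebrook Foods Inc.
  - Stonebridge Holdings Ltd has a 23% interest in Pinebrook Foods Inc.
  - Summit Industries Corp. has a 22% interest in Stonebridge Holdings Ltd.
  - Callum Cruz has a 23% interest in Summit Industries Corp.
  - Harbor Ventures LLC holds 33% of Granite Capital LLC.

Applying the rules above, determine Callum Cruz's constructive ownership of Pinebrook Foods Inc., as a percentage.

2.9227%

Chain via Harbor Ventures LLC → Granite Capital LLC (R2): 13% × 33% × 41% = 1.7589% of Pinebrook Foods Inc.
Chain via Summit Industries Corp. → Stonebridge Holdings Ltd (R2): 23% × 22% × 23% = 1.1638% of Pinebrook Foods Inc.
Aggregating (R1): 1.7589% + 1.1638% = 2.9227%.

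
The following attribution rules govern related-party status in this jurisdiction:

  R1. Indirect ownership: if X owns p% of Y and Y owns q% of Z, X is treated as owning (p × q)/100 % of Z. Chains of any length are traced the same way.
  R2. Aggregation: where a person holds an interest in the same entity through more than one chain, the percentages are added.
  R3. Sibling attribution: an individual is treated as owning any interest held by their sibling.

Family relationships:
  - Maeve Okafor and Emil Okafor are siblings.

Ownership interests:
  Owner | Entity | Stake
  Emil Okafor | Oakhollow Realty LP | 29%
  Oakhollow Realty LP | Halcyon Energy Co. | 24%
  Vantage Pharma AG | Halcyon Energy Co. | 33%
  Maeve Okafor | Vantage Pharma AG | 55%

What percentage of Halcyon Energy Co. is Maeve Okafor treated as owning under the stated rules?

25.11%

By sibling attribution (R3), Maeve Okafor is treated as owning Emil Okafor's 29% interest in Oakhollow Realty LP.
Chain via Vantage Pharma AG (R1): 55% × 33% = 18.15% of Halcyon Energy Co.
Chain via Oakhollow Realty LP (R1): 29% × 24% = 6.96% of Halcyon Energy Co.
Aggregating (R2): 18.15% + 6.96% = 25.11%.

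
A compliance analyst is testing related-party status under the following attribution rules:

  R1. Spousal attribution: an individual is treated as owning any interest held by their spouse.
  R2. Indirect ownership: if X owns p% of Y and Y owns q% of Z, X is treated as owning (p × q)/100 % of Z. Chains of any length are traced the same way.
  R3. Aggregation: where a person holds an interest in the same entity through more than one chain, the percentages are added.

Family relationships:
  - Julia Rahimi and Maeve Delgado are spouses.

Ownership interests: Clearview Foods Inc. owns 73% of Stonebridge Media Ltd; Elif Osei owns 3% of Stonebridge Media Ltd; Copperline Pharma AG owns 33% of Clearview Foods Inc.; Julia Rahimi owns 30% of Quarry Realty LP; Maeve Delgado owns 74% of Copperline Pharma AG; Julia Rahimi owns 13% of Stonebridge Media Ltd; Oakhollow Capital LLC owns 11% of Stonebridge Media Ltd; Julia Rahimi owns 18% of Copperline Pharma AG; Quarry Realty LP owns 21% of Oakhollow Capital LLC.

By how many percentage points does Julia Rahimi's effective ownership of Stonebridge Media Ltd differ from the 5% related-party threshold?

By spousal attribution (R1), Julia Rahimi is treated as also owning Maeve Delgado's interest in Copperline Pharma AG, giving 18% + 74% = 92%.
Chain via Copperline Pharma AG → Clearview Foods Inc. (R2): 92% × 33% × 73% = 22.1628% of Stonebridge Media Ltd.
Chain via Quarry Realty LP → Oakhollow Capital LLC (R2): 30% × 21% × 11% = 0.693% of Stonebridge Media Ltd.
Direct interest in Stonebridge Media Ltd: 13%.
Aggregating (R3): 22.1628% + 0.693% + 13% = 35.8558%.
35.8558% exceeds the 5% threshold by 30.8558 percentage points.

30.8558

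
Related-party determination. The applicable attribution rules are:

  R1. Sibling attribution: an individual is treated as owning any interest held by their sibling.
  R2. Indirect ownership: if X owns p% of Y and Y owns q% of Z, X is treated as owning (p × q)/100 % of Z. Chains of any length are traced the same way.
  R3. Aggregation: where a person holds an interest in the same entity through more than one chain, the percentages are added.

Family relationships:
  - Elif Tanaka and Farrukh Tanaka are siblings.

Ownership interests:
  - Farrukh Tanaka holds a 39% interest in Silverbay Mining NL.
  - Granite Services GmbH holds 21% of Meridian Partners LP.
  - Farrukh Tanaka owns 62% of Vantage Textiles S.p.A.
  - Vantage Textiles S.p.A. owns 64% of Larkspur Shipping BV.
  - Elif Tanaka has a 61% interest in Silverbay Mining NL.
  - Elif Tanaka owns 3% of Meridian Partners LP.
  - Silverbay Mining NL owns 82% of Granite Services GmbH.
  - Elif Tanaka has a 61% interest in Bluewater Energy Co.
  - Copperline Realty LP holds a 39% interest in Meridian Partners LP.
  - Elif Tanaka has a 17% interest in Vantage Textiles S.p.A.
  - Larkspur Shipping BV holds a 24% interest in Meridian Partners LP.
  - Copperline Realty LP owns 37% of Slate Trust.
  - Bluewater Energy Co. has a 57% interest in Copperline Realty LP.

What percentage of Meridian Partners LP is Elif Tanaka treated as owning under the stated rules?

By sibling attribution (R1), Elif Tanaka is treated as also owning Farrukh Tanaka's interest in Silverbay Mining NL, giving 61% + 39% = 100%.
By sibling attribution (R1), Elif Tanaka is treated as also owning Farrukh Tanaka's interest in Vantage Textiles S.p.A, giving 17% + 62% = 79%.
Chain via Silverbay Mining NL → Granite Services GmbH (R2): 100% × 82% × 21% = 17.22% of Meridian Partners LP.
Chain via Vantage Textiles S.p.A. → Larkspur Shipping BV (R2): 79% × 64% × 24% = 12.1344% of Meridian Partners LP.
Chain via Bluewater Energy Co. → Copperline Realty LP (R2): 61% × 57% × 39% = 13.5603% of Meridian Partners LP.
Direct interest in Meridian Partners LP: 3%.
Aggregating (R3): 17.22% + 12.1344% + 13.5603% + 3% = 45.9147%.

45.9147%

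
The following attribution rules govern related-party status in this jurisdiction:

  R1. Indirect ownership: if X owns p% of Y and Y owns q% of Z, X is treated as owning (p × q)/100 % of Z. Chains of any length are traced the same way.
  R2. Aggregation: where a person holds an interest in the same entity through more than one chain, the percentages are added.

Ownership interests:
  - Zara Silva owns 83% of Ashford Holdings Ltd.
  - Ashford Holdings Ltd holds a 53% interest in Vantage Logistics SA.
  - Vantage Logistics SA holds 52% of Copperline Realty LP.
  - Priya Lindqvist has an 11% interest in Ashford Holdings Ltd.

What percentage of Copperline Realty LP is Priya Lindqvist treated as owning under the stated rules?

Chain via Ashford Holdings Ltd → Vantage Logistics SA (R1): 11% × 53% × 52% = 3.0316% of Copperline Realty LP.

3.0316%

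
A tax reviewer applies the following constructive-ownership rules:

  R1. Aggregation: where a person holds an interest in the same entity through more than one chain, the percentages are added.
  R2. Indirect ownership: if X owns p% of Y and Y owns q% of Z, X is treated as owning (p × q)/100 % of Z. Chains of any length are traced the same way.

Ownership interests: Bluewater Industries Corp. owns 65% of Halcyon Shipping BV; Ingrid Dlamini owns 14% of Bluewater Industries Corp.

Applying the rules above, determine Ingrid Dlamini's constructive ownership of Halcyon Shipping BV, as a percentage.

Chain via Bluewater Industries Corp. (R2): 14% × 65% = 9.1% of Halcyon Shipping BV.

9.1%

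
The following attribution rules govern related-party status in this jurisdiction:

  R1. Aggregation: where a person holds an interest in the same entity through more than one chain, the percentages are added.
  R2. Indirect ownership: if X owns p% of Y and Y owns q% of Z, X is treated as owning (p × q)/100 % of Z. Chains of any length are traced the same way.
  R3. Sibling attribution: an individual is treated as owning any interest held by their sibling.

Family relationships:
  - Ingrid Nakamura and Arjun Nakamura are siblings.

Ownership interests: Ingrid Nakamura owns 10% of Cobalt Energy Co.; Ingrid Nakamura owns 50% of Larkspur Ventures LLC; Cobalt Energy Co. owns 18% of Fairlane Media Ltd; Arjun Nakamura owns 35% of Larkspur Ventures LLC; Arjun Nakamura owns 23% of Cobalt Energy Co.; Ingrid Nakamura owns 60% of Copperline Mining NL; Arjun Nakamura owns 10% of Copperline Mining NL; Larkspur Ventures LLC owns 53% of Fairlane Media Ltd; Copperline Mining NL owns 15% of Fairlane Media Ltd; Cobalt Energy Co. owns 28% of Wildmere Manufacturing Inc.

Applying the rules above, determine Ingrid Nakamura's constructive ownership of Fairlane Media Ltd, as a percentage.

By sibling attribution (R3), Ingrid Nakamura is treated as also owning Arjun Nakamura's interest in Copperline Mining NL, giving 60% + 10% = 70%.
By sibling attribution (R3), Ingrid Nakamura is treated as also owning Arjun Nakamura's interest in Larkspur Ventures LLC, giving 50% + 35% = 85%.
By sibling attribution (R3), Ingrid Nakamura is treated as also owning Arjun Nakamura's interest in Cobalt Energy Co, giving 10% + 23% = 33%.
Chain via Copperline Mining NL (R2): 70% × 15% = 10.5% of Fairlane Media Ltd.
Chain via Larkspur Ventures LLC (R2): 85% × 53% = 45.05% of Fairlane Media Ltd.
Chain via Cobalt Energy Co. (R2): 33% × 18% = 5.94% of Fairlane Media Ltd.
Aggregating (R1): 10.5% + 45.05% + 5.94% = 61.49%.

61.49%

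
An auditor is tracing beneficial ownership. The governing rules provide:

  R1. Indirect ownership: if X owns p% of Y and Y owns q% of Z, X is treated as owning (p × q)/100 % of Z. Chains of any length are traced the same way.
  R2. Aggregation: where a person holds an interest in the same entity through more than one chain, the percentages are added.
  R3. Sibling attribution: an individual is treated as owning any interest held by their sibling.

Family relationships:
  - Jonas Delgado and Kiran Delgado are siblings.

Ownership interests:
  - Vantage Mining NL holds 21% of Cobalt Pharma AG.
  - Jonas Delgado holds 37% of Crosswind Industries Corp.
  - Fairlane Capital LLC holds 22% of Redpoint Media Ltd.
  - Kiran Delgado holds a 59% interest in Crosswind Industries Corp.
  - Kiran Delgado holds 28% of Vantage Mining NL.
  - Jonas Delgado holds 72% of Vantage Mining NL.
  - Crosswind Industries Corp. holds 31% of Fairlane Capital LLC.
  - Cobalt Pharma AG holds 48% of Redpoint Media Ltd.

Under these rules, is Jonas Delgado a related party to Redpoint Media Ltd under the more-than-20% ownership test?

By sibling attribution (R3), Jonas Delgado is treated as also owning Kiran Delgado's interest in Vantage Mining NL, giving 72% + 28% = 100%.
By sibling attribution (R3), Jonas Delgado is treated as also owning Kiran Delgado's interest in Crosswind Industries Corp, giving 37% + 59% = 96%.
Chain via Vantage Mining NL → Cobalt Pharma AG (R1): 100% × 21% × 48% = 10.08% of Redpoint Media Ltd.
Chain via Crosswind Industries Corp. → Fairlane Capital LLC (R1): 96% × 31% × 22% = 6.5472% of Redpoint Media Ltd.
Aggregating (R2): 10.08% + 6.5472% = 16.6272%.
16.6272% does not exceed the 20% threshold, so Jonas is not a related party to Redpoint Media Ltd.

No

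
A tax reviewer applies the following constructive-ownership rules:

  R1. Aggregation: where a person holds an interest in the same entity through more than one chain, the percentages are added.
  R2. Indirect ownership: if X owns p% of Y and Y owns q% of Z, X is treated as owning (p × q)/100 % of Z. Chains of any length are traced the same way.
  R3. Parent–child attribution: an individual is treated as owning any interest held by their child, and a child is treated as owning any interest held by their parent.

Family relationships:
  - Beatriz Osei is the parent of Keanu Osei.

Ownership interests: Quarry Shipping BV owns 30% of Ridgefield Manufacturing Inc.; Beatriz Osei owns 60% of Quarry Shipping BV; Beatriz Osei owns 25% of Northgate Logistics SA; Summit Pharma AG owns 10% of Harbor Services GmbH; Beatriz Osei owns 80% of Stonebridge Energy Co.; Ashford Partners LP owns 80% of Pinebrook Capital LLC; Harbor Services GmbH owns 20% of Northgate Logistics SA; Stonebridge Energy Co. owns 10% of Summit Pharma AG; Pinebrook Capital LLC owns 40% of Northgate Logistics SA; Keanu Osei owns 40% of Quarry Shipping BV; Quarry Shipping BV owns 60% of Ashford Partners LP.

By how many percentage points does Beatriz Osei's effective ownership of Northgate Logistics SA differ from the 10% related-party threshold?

34.36

By parent–child attribution (R3), Beatriz Osei is treated as also owning Keanu Osei's interest in Quarry Shipping BV, giving 60% + 40% = 100%.
Chain via Stonebridge Energy Co. → Summit Pharma AG → Harbor Services GmbH (R2): 80% × 10% × 10% × 20% = 0.16% of Northgate Logistics SA.
Chain via Quarry Shipping BV → Ashford Partners LP → Pinebrook Capital LLC (R2): 100% × 60% × 80% × 40% = 19.2% of Northgate Logistics SA.
Direct interest in Northgate Logistics SA: 25%.
Aggregating (R1): 0.16% + 19.2% + 25% = 44.36%.
44.36% exceeds the 10% threshold by 34.36 percentage points.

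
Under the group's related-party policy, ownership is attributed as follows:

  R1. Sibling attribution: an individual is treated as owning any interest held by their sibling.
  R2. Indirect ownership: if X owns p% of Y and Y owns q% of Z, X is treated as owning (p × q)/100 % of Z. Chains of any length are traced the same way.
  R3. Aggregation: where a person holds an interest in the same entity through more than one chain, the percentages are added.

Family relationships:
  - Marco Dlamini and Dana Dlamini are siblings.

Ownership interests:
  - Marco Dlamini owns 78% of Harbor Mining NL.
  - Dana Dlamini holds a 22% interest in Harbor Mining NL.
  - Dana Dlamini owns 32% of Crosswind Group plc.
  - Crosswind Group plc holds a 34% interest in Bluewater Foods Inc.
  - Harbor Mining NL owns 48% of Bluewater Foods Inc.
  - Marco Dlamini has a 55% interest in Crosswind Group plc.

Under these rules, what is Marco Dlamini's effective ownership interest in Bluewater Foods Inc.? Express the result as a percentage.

77.58%

By sibling attribution (R1), Marco Dlamini is treated as also owning Dana Dlamini's interest in Harbor Mining NL, giving 78% + 22% = 100%.
By sibling attribution (R1), Marco Dlamini is treated as also owning Dana Dlamini's interest in Crosswind Group plc, giving 55% + 32% = 87%.
Chain via Harbor Mining NL (R2): 100% × 48% = 48% of Bluewater Foods Inc.
Chain via Crosswind Group plc (R2): 87% × 34% = 29.58% of Bluewater Foods Inc.
Aggregating (R3): 48% + 29.58% = 77.58%.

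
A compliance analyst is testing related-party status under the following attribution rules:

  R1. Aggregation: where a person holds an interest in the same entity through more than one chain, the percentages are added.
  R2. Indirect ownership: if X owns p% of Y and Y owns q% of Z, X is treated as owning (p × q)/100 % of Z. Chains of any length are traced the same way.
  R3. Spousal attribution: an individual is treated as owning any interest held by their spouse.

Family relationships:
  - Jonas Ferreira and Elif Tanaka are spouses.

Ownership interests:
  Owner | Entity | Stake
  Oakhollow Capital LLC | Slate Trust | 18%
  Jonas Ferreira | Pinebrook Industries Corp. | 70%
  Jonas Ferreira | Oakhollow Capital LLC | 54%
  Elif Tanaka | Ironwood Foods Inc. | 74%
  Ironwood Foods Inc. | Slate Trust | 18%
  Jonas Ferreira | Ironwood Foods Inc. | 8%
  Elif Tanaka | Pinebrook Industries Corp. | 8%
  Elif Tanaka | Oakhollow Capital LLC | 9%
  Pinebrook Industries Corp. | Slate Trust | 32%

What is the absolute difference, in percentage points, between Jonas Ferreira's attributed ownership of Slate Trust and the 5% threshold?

By spousal attribution (R3), Jonas Ferreira is treated as also owning Elif Tanaka's interest in Pinebrook Industries Corp, giving 70% + 8% = 78%.
By spousal attribution (R3), Jonas Ferreira is treated as also owning Elif Tanaka's interest in Oakhollow Capital LLC, giving 54% + 9% = 63%.
By spousal attribution (R3), Jonas Ferreira is treated as also owning Elif Tanaka's interest in Ironwood Foods Inc, giving 8% + 74% = 82%.
Chain via Pinebrook Industries Corp. (R2): 78% × 32% = 24.96% of Slate Trust.
Chain via Oakhollow Capital LLC (R2): 63% × 18% = 11.34% of Slate Trust.
Chain via Ironwood Foods Inc. (R2): 82% × 18% = 14.76% of Slate Trust.
Aggregating (R1): 24.96% + 11.34% + 14.76% = 51.06%.
51.06% exceeds the 5% threshold by 46.06 percentage points.

46.06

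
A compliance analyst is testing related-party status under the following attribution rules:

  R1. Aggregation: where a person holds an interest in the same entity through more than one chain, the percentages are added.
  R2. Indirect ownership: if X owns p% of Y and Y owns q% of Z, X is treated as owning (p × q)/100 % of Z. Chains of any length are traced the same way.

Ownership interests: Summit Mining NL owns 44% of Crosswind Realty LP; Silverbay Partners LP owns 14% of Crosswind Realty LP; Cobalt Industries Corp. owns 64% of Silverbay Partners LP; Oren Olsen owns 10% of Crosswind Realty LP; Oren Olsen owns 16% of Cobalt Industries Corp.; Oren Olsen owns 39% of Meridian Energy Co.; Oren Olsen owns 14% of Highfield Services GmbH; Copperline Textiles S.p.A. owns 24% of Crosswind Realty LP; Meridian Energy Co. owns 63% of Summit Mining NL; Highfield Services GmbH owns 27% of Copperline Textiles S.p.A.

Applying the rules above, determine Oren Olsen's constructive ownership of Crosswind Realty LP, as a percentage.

23.1516%

Chain via Cobalt Industries Corp. → Silverbay Partners LP (R2): 16% × 64% × 14% = 1.4336% of Crosswind Realty LP.
Chain via Highfield Services GmbH → Copperline Textiles S.p.A. (R2): 14% × 27% × 24% = 0.9072% of Crosswind Realty LP.
Chain via Meridian Energy Co. → Summit Mining NL (R2): 39% × 63% × 44% = 10.8108% of Crosswind Realty LP.
Direct interest in Crosswind Realty LP: 10%.
Aggregating (R1): 1.4336% + 0.9072% + 10.8108% + 10% = 23.1516%.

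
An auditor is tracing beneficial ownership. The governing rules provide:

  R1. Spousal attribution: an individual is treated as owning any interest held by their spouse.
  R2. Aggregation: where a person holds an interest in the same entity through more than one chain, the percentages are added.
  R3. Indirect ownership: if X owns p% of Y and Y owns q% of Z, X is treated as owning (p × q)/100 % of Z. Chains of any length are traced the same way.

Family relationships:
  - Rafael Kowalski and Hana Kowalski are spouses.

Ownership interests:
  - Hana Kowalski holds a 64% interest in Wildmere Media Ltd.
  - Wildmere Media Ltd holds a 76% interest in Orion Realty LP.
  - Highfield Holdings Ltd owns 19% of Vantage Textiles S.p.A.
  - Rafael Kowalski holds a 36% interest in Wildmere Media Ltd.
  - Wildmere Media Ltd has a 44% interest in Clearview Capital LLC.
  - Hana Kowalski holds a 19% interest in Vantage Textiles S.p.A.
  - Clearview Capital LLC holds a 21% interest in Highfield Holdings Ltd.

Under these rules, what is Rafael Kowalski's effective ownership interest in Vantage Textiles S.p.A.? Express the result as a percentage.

20.7556%

By spousal attribution (R1), Rafael Kowalski is treated as also owning Hana Kowalski's interest in Wildmere Media Ltd, giving 36% + 64% = 100%.
By spousal attribution (R1), Rafael Kowalski is treated as owning Hana Kowalski's 19% interest in Vantage Textiles S.p.A.
Chain via Wildmere Media Ltd → Clearview Capital LLC → Highfield Holdings Ltd (R3): 100% × 44% × 21% × 19% = 1.7556% of Vantage Textiles S.p.A.
Direct interest in Vantage Textiles S.p.A: 19%.
Aggregating (R2): 1.7556% + 19% = 20.7556%.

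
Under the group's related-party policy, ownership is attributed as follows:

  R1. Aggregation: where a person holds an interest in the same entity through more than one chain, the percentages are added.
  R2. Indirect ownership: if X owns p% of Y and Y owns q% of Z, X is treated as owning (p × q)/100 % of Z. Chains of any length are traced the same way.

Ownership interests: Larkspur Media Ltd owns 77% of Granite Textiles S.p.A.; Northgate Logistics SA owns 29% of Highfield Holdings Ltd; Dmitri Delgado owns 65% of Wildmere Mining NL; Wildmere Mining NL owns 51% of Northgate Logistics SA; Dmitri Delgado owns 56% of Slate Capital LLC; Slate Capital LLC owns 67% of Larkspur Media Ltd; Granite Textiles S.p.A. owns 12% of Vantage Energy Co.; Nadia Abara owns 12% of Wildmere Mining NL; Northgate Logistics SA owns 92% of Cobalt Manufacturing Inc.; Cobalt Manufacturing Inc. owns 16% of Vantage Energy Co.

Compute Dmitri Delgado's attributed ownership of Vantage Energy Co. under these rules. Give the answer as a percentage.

Chain via Wildmere Mining NL → Northgate Logistics SA → Cobalt Manufacturing Inc. (R2): 65% × 51% × 92% × 16% = 4.87968% of Vantage Energy Co.
Chain via Slate Capital LLC → Larkspur Media Ltd → Granite Textiles S.p.A. (R2): 56% × 67% × 77% × 12% = 3.466848% of Vantage Energy Co.
Aggregating (R1): 4.87968% + 3.466848% = 8.346528%.

8.346528%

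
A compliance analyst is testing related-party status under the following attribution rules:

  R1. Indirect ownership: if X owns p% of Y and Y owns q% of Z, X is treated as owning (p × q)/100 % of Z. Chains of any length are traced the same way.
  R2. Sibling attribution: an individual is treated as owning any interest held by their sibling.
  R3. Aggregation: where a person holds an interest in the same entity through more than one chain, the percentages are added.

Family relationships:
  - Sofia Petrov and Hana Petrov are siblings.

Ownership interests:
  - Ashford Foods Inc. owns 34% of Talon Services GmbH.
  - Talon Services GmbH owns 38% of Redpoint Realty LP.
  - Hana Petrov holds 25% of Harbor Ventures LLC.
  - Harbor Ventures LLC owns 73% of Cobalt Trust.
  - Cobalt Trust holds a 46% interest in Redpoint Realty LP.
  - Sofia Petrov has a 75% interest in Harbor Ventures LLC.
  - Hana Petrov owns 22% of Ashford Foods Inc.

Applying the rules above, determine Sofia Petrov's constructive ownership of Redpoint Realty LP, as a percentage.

36.4224%

By sibling attribution (R2), Sofia Petrov is treated as also owning Hana Petrov's interest in Harbor Ventures LLC, giving 75% + 25% = 100%.
By sibling attribution (R2), Sofia Petrov is treated as owning Hana Petrov's 22% interest in Ashford Foods Inc.
Chain via Harbor Ventures LLC → Cobalt Trust (R1): 100% × 73% × 46% = 33.58% of Redpoint Realty LP.
Chain via Ashford Foods Inc. → Talon Services GmbH (R1): 22% × 34% × 38% = 2.8424% of Redpoint Realty LP.
Aggregating (R3): 33.58% + 2.8424% = 36.4224%.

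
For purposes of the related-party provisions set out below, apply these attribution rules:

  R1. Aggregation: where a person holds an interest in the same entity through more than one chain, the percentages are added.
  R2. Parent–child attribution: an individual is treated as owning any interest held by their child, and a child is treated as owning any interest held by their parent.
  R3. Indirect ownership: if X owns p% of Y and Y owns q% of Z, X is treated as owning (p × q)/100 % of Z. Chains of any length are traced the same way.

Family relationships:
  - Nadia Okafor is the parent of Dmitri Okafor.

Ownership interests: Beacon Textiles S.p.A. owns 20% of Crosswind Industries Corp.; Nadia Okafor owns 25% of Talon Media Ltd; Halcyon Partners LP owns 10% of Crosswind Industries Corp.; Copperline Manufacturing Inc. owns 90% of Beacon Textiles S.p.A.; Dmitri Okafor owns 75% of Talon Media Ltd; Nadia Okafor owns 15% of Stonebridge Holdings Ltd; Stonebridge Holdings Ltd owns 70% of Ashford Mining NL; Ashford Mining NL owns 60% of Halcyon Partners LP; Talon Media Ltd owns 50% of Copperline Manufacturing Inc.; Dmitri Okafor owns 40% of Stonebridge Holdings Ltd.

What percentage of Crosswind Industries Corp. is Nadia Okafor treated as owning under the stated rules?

By parent–child attribution (R2), Nadia Okafor is treated as also owning Dmitri Okafor's interest in Stonebridge Holdings Ltd, giving 15% + 40% = 55%.
By parent–child attribution (R2), Nadia Okafor is treated as also owning Dmitri Okafor's interest in Talon Media Ltd, giving 25% + 75% = 100%.
Chain via Stonebridge Holdings Ltd → Ashford Mining NL → Halcyon Partners LP (R3): 55% × 70% × 60% × 10% = 2.31% of Crosswind Industries Corp.
Chain via Talon Media Ltd → Copperline Manufacturing Inc. → Beacon Textiles S.p.A. (R3): 100% × 50% × 90% × 20% = 9% of Crosswind Industries Corp.
Aggregating (R1): 2.31% + 9% = 11.31%.

11.31%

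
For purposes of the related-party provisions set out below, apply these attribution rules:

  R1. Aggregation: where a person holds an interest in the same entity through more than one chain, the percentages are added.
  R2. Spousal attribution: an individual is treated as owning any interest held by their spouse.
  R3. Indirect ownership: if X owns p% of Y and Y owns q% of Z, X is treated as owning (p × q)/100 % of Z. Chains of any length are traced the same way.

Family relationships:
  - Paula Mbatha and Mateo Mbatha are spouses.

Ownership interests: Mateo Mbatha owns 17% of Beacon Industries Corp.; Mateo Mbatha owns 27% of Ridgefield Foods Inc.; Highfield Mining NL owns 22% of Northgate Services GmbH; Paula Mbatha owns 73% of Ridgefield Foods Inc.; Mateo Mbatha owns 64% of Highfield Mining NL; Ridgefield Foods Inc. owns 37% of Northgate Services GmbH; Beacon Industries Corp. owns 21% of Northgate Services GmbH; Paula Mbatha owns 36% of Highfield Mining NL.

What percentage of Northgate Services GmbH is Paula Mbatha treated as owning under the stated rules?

62.57%

By spousal attribution (R2), Paula Mbatha is treated as also owning Mateo Mbatha's interest in Highfield Mining NL, giving 36% + 64% = 100%.
By spousal attribution (R2), Paula Mbatha is treated as also owning Mateo Mbatha's interest in Ridgefield Foods Inc, giving 73% + 27% = 100%.
By spousal attribution (R2), Paula Mbatha is treated as owning Mateo Mbatha's 17% interest in Beacon Industries Corp.
Chain via Highfield Mining NL (R3): 100% × 22% = 22% of Northgate Services GmbH.
Chain via Ridgefield Foods Inc. (R3): 100% × 37% = 37% of Northgate Services GmbH.
Chain via Beacon Industries Corp. (R3): 17% × 21% = 3.57% of Northgate Services GmbH.
Aggregating (R1): 22% + 37% + 3.57% = 62.57%.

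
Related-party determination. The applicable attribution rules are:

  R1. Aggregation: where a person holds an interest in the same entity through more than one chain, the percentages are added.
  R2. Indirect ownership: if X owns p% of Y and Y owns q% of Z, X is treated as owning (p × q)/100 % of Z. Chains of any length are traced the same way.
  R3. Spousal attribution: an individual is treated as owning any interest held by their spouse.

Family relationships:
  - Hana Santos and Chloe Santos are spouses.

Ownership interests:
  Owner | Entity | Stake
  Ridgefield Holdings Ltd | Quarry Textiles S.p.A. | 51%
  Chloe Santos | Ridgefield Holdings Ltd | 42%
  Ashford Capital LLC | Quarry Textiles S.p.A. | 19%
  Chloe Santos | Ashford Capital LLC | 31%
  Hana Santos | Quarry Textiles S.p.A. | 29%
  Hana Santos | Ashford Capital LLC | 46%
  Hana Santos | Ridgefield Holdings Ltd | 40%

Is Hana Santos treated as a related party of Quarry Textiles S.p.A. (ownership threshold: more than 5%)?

By spousal attribution (R3), Hana Santos is treated as also owning Chloe Santos's interest in Ridgefield Holdings Ltd, giving 40% + 42% = 82%.
By spousal attribution (R3), Hana Santos is treated as also owning Chloe Santos's interest in Ashford Capital LLC, giving 46% + 31% = 77%.
Chain via Ridgefield Holdings Ltd (R2): 82% × 51% = 41.82% of Quarry Textiles S.p.A.
Chain via Ashford Capital LLC (R2): 77% × 19% = 14.63% of Quarry Textiles S.p.A.
Direct interest in Quarry Textiles S.p.A: 29%.
Aggregating (R1): 41.82% + 14.63% + 29% = 85.45%.
85.45% exceeds the 5% threshold, so Hana is a related party to Quarry Textiles S.p.A.

Yes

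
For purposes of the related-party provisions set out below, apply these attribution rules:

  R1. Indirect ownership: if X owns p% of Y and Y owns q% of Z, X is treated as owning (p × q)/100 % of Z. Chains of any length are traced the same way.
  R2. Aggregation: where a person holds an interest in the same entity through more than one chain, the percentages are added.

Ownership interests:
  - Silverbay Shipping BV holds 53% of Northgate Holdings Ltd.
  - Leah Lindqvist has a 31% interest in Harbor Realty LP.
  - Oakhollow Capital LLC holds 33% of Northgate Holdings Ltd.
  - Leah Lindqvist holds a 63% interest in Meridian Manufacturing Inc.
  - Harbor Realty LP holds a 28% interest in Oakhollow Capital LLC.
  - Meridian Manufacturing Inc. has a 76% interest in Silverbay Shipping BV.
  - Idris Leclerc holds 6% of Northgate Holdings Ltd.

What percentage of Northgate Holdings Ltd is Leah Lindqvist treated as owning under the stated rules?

28.2408%

Chain via Meridian Manufacturing Inc. → Silverbay Shipping BV (R1): 63% × 76% × 53% = 25.3764% of Northgate Holdings Ltd.
Chain via Harbor Realty LP → Oakhollow Capital LLC (R1): 31% × 28% × 33% = 2.8644% of Northgate Holdings Ltd.
Aggregating (R2): 25.3764% + 2.8644% = 28.2408%.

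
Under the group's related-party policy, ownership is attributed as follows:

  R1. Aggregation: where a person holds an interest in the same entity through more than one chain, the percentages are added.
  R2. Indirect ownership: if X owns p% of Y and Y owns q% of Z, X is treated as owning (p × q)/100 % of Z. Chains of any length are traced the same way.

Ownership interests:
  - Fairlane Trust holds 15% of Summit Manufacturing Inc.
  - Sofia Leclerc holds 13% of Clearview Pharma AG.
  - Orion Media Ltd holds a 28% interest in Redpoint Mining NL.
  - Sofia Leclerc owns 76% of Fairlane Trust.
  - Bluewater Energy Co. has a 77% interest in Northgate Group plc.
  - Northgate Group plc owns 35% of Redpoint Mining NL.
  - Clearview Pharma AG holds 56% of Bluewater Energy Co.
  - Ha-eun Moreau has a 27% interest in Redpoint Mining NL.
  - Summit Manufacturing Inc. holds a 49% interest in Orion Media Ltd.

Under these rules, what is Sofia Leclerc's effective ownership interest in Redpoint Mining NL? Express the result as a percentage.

3.52604%

Chain via Clearview Pharma AG → Bluewater Energy Co. → Northgate Group plc (R2): 13% × 56% × 77% × 35% = 1.96196% of Redpoint Mining NL.
Chain via Fairlane Trust → Summit Manufacturing Inc. → Orion Media Ltd (R2): 76% × 15% × 49% × 28% = 1.56408% of Redpoint Mining NL.
Aggregating (R1): 1.96196% + 1.56408% = 3.52604%.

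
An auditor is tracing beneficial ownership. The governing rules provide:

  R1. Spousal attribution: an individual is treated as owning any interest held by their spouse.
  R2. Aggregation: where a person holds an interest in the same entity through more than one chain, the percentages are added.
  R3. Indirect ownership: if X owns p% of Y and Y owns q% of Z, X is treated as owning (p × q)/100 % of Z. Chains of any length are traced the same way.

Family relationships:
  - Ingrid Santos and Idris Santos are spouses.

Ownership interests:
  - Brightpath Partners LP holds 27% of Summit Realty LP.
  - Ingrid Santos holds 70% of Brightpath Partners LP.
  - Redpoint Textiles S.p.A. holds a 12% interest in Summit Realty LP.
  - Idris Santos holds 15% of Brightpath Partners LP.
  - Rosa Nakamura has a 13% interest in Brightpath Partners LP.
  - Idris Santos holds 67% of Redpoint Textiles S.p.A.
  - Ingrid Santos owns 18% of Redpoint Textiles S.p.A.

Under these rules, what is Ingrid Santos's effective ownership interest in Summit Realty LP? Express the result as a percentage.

By spousal attribution (R1), Ingrid Santos is treated as also owning Idris Santos's interest in Redpoint Textiles S.p.A, giving 18% + 67% = 85%.
By spousal attribution (R1), Ingrid Santos is treated as also owning Idris Santos's interest in Brightpath Partners LP, giving 70% + 15% = 85%.
Chain via Redpoint Textiles S.p.A. (R3): 85% × 12% = 10.2% of Summit Realty LP.
Chain via Brightpath Partners LP (R3): 85% × 27% = 22.95% of Summit Realty LP.
Aggregating (R2): 10.2% + 22.95% = 33.15%.

33.15%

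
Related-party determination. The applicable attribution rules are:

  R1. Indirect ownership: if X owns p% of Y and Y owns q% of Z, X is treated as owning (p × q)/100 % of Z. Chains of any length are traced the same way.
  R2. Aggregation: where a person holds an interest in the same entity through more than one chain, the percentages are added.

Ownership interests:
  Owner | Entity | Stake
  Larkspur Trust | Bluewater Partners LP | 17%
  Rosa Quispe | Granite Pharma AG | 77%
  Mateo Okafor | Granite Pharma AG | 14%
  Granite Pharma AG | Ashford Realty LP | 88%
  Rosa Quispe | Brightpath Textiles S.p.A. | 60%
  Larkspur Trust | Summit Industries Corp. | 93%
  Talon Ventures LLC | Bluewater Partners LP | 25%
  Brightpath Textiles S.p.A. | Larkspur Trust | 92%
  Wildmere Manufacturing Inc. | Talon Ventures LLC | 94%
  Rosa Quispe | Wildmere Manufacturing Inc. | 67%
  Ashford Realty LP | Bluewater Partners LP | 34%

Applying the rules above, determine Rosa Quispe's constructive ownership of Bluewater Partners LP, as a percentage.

48.1674%

Chain via Granite Pharma AG → Ashford Realty LP (R1): 77% × 88% × 34% = 23.0384% of Bluewater Partners LP.
Chain via Wildmere Manufacturing Inc. → Talon Ventures LLC (R1): 67% × 94% × 25% = 15.745% of Bluewater Partners LP.
Chain via Brightpath Textiles S.p.A. → Larkspur Trust (R1): 60% × 92% × 17% = 9.384% of Bluewater Partners LP.
Aggregating (R2): 23.0384% + 15.745% + 9.384% = 48.1674%.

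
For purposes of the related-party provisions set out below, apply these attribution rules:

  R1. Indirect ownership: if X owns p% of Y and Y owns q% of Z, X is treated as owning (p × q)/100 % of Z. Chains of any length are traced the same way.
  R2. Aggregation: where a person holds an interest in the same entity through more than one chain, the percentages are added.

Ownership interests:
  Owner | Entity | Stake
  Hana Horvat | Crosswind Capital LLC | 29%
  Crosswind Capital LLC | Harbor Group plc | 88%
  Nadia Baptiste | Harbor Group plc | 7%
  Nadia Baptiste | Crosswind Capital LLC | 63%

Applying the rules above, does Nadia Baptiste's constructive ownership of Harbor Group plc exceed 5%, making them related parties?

Yes

Chain via Crosswind Capital LLC (R1): 63% × 88% = 55.44% of Harbor Group plc.
Direct interest in Harbor Group plc: 7%.
Aggregating (R2): 55.44% + 7% = 62.44%.
62.44% exceeds the 5% threshold, so Nadia is a related party to Harbor Group plc.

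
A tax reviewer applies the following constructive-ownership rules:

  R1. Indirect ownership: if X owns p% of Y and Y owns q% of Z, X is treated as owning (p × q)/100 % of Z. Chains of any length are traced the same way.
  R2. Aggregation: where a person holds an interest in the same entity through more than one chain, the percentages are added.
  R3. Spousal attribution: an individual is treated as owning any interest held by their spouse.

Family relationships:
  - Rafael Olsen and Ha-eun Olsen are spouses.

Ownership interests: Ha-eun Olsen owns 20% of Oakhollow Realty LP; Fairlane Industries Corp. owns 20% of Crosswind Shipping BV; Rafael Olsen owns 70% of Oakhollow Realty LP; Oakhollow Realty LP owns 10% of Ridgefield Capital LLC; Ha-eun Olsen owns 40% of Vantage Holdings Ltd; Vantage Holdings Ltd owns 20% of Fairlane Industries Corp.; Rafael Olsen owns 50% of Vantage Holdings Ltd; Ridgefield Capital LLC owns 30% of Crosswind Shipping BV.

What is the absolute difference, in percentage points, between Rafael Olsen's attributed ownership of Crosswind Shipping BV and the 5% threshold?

By spousal attribution (R3), Rafael Olsen is treated as also owning Ha-eun Olsen's interest in Vantage Holdings Ltd, giving 50% + 40% = 90%.
By spousal attribution (R3), Rafael Olsen is treated as also owning Ha-eun Olsen's interest in Oakhollow Realty LP, giving 70% + 20% = 90%.
Chain via Vantage Holdings Ltd → Fairlane Industries Corp. (R1): 90% × 20% × 20% = 3.6% of Crosswind Shipping BV.
Chain via Oakhollow Realty LP → Ridgefield Capital LLC (R1): 90% × 10% × 30% = 2.7% of Crosswind Shipping BV.
Aggregating (R2): 3.6% + 2.7% = 6.3%.
6.3% exceeds the 5% threshold by 1.3 percentage points.

1.3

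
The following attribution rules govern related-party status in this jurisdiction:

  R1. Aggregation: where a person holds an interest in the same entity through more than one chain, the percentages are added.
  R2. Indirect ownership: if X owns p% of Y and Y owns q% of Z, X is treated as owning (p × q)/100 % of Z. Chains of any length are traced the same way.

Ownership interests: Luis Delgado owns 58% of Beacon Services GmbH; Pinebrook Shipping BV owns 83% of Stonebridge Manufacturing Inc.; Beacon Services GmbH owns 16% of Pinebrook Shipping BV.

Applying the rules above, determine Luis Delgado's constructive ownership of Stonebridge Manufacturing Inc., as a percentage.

Chain via Beacon Services GmbH → Pinebrook Shipping BV (R2): 58% × 16% × 83% = 7.7024% of Stonebridge Manufacturing Inc.

7.7024%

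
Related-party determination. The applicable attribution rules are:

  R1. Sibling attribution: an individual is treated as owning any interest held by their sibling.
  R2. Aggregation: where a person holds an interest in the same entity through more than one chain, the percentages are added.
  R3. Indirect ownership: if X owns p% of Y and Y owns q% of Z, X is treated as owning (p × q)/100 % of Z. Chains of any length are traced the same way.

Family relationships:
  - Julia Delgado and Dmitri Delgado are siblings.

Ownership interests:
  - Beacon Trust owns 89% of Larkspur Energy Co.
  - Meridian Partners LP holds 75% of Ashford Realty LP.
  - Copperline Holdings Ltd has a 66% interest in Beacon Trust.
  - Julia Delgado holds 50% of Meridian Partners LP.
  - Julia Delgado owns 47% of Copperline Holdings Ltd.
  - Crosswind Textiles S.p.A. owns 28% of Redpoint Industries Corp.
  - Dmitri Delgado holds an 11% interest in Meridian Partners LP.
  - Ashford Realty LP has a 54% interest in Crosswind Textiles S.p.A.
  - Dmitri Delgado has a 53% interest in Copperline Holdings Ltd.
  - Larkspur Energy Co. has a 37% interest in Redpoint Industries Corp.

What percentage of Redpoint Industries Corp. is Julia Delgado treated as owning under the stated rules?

28.6512%

By sibling attribution (R1), Julia Delgado is treated as also owning Dmitri Delgado's interest in Meridian Partners LP, giving 50% + 11% = 61%.
By sibling attribution (R1), Julia Delgado is treated as also owning Dmitri Delgado's interest in Copperline Holdings Ltd, giving 47% + 53% = 100%.
Chain via Meridian Partners LP → Ashford Realty LP → Crosswind Textiles S.p.A. (R3): 61% × 75% × 54% × 28% = 6.9174% of Redpoint Industries Corp.
Chain via Copperline Holdings Ltd → Beacon Trust → Larkspur Energy Co. (R3): 100% × 66% × 89% × 37% = 21.7338% of Redpoint Industries Corp.
Aggregating (R2): 6.9174% + 21.7338% = 28.6512%.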